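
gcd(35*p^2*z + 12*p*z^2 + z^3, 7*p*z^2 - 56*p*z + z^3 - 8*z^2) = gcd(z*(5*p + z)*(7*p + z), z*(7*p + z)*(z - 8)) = 7*p*z + z^2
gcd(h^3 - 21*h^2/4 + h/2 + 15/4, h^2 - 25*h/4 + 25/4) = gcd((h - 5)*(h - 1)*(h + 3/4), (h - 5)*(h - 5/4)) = h - 5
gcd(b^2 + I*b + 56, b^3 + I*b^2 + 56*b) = b^2 + I*b + 56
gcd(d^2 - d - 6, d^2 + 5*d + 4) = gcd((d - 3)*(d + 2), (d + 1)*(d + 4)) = 1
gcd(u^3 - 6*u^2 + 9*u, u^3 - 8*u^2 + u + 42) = u - 3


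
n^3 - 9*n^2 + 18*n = n*(n - 6)*(n - 3)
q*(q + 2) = q^2 + 2*q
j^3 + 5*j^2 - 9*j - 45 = (j - 3)*(j + 3)*(j + 5)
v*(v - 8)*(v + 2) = v^3 - 6*v^2 - 16*v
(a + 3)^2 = a^2 + 6*a + 9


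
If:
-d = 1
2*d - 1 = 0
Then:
No Solution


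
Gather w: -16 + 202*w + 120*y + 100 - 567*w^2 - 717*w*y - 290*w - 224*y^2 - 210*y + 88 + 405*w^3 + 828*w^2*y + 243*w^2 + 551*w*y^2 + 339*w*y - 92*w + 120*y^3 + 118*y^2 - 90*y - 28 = 405*w^3 + w^2*(828*y - 324) + w*(551*y^2 - 378*y - 180) + 120*y^3 - 106*y^2 - 180*y + 144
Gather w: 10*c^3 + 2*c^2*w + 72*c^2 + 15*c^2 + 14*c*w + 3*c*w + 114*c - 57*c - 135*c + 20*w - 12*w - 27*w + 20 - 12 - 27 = 10*c^3 + 87*c^2 - 78*c + w*(2*c^2 + 17*c - 19) - 19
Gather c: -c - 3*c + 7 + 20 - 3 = 24 - 4*c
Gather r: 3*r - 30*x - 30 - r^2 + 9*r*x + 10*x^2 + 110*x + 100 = -r^2 + r*(9*x + 3) + 10*x^2 + 80*x + 70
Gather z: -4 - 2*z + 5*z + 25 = 3*z + 21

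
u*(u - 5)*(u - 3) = u^3 - 8*u^2 + 15*u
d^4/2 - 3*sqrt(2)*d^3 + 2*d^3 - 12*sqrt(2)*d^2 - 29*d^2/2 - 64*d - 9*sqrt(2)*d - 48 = (d/2 + sqrt(2))*(d + 1)*(d + 3)*(d - 8*sqrt(2))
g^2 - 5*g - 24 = (g - 8)*(g + 3)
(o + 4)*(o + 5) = o^2 + 9*o + 20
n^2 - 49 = (n - 7)*(n + 7)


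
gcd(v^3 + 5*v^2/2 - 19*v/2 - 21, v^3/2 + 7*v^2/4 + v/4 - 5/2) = v + 2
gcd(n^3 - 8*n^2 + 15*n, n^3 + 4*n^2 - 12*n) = n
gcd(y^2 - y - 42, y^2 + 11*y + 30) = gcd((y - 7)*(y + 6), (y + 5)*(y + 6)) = y + 6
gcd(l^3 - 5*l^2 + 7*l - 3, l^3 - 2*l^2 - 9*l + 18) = l - 3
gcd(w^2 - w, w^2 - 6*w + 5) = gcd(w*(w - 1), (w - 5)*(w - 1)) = w - 1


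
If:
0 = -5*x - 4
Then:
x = -4/5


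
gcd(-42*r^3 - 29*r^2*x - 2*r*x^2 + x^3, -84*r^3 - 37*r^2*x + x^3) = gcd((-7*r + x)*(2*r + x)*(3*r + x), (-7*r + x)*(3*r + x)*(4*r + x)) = -21*r^2 - 4*r*x + x^2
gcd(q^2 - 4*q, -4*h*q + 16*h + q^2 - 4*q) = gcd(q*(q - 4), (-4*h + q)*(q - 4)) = q - 4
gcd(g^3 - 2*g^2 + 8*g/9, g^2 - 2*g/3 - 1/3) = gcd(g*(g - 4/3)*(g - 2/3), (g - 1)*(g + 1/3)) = 1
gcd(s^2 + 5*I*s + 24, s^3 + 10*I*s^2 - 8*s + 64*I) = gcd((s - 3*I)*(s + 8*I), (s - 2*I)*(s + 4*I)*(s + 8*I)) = s + 8*I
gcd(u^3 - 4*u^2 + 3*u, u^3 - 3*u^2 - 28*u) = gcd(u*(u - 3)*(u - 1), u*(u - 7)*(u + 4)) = u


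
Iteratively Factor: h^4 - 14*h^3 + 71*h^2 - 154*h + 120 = (h - 2)*(h^3 - 12*h^2 + 47*h - 60) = (h - 4)*(h - 2)*(h^2 - 8*h + 15) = (h - 5)*(h - 4)*(h - 2)*(h - 3)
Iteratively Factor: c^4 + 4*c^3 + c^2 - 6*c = (c + 2)*(c^3 + 2*c^2 - 3*c) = (c - 1)*(c + 2)*(c^2 + 3*c) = c*(c - 1)*(c + 2)*(c + 3)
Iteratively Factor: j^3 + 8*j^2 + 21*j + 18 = (j + 3)*(j^2 + 5*j + 6) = (j + 2)*(j + 3)*(j + 3)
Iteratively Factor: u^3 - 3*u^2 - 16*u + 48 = (u - 3)*(u^2 - 16) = (u - 4)*(u - 3)*(u + 4)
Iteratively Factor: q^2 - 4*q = (q)*(q - 4)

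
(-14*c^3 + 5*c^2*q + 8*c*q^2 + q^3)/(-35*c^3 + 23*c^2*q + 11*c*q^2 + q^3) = (2*c + q)/(5*c + q)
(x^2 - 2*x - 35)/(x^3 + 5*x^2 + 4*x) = (x^2 - 2*x - 35)/(x*(x^2 + 5*x + 4))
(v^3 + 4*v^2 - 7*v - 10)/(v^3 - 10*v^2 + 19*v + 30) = (v^2 + 3*v - 10)/(v^2 - 11*v + 30)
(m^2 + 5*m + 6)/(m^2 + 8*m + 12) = (m + 3)/(m + 6)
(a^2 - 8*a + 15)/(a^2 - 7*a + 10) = (a - 3)/(a - 2)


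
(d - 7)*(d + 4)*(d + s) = d^3 + d^2*s - 3*d^2 - 3*d*s - 28*d - 28*s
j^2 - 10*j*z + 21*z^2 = (j - 7*z)*(j - 3*z)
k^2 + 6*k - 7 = (k - 1)*(k + 7)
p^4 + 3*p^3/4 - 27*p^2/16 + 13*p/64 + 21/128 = (p - 3/4)*(p - 1/2)*(p + 1/4)*(p + 7/4)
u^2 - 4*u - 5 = (u - 5)*(u + 1)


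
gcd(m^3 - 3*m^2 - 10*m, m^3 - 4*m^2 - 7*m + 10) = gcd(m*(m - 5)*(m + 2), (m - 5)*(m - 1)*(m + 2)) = m^2 - 3*m - 10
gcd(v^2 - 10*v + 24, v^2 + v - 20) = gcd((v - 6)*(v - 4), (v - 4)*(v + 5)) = v - 4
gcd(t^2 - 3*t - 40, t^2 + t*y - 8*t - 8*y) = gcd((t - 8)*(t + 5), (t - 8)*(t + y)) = t - 8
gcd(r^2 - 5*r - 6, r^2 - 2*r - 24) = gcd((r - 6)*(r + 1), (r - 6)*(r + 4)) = r - 6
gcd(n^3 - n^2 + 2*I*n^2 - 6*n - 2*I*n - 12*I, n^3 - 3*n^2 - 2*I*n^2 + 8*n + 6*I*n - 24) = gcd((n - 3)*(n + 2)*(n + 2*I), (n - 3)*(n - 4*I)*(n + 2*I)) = n^2 + n*(-3 + 2*I) - 6*I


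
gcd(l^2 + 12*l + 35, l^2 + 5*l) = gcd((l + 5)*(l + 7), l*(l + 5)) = l + 5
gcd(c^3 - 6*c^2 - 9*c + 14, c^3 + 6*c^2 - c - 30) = 1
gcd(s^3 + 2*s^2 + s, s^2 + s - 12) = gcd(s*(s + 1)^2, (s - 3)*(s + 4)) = 1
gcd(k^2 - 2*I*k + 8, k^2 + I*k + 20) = k - 4*I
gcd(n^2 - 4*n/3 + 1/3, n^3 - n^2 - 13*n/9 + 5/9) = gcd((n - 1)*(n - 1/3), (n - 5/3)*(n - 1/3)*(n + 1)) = n - 1/3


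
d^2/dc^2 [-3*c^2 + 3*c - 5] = -6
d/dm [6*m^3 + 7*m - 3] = 18*m^2 + 7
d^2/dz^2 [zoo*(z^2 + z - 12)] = zoo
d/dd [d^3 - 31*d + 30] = 3*d^2 - 31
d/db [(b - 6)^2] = 2*b - 12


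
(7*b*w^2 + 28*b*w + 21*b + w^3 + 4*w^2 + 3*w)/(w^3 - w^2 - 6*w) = (7*b*w^2 + 28*b*w + 21*b + w^3 + 4*w^2 + 3*w)/(w*(w^2 - w - 6))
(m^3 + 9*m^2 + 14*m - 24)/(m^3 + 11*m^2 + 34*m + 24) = (m - 1)/(m + 1)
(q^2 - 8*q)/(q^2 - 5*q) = (q - 8)/(q - 5)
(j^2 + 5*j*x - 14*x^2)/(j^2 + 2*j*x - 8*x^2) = (j + 7*x)/(j + 4*x)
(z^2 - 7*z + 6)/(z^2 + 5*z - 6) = (z - 6)/(z + 6)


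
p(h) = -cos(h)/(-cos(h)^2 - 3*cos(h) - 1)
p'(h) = -(-2*sin(h)*cos(h) - 3*sin(h))*cos(h)/(-cos(h)^2 - 3*cos(h) - 1)^2 + sin(h)/(-cos(h)^2 - 3*cos(h) - 1) = -sin(h)^3/(cos(h)^2 + 3*cos(h) + 1)^2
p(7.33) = 0.18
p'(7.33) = -0.09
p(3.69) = 1.03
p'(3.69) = 0.20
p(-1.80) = -0.61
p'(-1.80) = 6.75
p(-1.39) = 0.11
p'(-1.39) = 0.39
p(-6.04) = 0.20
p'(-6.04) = -0.00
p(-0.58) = 0.20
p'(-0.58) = 0.01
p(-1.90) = -2.40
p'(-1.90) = 46.74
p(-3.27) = 1.00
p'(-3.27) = -0.00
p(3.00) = 1.00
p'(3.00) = 0.00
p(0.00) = 0.20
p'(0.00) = 0.00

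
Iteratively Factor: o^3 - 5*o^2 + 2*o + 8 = (o - 4)*(o^2 - o - 2) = (o - 4)*(o + 1)*(o - 2)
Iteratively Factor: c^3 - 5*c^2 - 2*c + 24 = (c + 2)*(c^2 - 7*c + 12) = (c - 4)*(c + 2)*(c - 3)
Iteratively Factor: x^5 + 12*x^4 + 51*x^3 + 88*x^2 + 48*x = (x + 3)*(x^4 + 9*x^3 + 24*x^2 + 16*x) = x*(x + 3)*(x^3 + 9*x^2 + 24*x + 16) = x*(x + 3)*(x + 4)*(x^2 + 5*x + 4) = x*(x + 3)*(x + 4)^2*(x + 1)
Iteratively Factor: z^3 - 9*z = (z - 3)*(z^2 + 3*z) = (z - 3)*(z + 3)*(z)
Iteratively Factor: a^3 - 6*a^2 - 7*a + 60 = (a - 4)*(a^2 - 2*a - 15) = (a - 4)*(a + 3)*(a - 5)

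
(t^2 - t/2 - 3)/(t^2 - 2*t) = (t + 3/2)/t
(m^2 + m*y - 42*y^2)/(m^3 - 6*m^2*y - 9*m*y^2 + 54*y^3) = (-m - 7*y)/(-m^2 + 9*y^2)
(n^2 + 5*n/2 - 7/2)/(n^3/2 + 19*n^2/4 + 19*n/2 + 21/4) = 2*(2*n^2 + 5*n - 7)/(2*n^3 + 19*n^2 + 38*n + 21)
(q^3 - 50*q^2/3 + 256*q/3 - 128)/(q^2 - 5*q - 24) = (q^2 - 26*q/3 + 16)/(q + 3)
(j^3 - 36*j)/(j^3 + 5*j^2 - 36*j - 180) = j/(j + 5)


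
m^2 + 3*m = m*(m + 3)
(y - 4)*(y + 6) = y^2 + 2*y - 24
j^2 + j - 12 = (j - 3)*(j + 4)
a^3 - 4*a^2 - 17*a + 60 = (a - 5)*(a - 3)*(a + 4)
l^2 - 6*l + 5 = (l - 5)*(l - 1)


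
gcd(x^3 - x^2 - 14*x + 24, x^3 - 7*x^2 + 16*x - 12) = x^2 - 5*x + 6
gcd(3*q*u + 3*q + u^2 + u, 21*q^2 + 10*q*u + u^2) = 3*q + u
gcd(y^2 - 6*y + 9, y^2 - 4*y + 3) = y - 3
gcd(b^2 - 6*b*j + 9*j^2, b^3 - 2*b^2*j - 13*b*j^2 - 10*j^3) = 1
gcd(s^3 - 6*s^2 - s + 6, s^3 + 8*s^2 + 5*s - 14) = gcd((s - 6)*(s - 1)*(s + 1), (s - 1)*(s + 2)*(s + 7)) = s - 1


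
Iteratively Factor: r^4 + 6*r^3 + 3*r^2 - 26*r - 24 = (r - 2)*(r^3 + 8*r^2 + 19*r + 12) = (r - 2)*(r + 1)*(r^2 + 7*r + 12) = (r - 2)*(r + 1)*(r + 4)*(r + 3)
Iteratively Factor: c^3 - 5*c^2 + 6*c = (c - 3)*(c^2 - 2*c) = (c - 3)*(c - 2)*(c)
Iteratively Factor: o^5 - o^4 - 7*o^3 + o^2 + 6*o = (o - 3)*(o^4 + 2*o^3 - o^2 - 2*o) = (o - 3)*(o + 1)*(o^3 + o^2 - 2*o) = (o - 3)*(o + 1)*(o + 2)*(o^2 - o) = (o - 3)*(o - 1)*(o + 1)*(o + 2)*(o)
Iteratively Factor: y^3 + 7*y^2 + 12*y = (y)*(y^2 + 7*y + 12) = y*(y + 4)*(y + 3)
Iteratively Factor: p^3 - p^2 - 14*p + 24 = (p - 2)*(p^2 + p - 12) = (p - 2)*(p + 4)*(p - 3)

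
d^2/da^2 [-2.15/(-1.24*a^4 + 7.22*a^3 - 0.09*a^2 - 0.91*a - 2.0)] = ((-31.992*a^2 + 93.138*a - 0.387)*(1.24*a^4 - 7.22*a^3 + 0.09*a^2 + 0.91*a + 2.0) + 2.15*(4.96*a^3 - 21.66*a^2 + 0.18*a + 0.91)*(9.92*a^3 - 43.32*a^2 + 0.36*a + 1.82))/(1.24*a^4 - 7.22*a^3 + 0.09*a^2 + 0.91*a + 2.0)^3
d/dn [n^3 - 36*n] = 3*n^2 - 36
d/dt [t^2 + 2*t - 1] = 2*t + 2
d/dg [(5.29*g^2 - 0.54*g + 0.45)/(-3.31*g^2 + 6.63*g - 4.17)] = (33.2853*g^2 - 41.1396*g - 0.7317)/(10.9561*g^4 - 43.8906*g^3 + 71.5623*g^2 - 55.2942*g + 17.3889)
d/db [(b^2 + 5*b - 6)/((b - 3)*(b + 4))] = 2*(-2*b^2 - 6*b - 27)/(b^4 + 2*b^3 - 23*b^2 - 24*b + 144)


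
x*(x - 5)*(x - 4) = x^3 - 9*x^2 + 20*x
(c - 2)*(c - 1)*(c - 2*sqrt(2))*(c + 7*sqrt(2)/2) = c^4 - 3*c^3 + 3*sqrt(2)*c^3/2 - 12*c^2 - 9*sqrt(2)*c^2/2 + 3*sqrt(2)*c + 42*c - 28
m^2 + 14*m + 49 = (m + 7)^2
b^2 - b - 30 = (b - 6)*(b + 5)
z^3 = z^3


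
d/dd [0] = 0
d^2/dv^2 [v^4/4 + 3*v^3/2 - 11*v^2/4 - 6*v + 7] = 3*v^2 + 9*v - 11/2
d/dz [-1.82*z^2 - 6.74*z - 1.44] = -3.64*z - 6.74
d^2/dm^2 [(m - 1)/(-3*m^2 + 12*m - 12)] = 2*(-m - 1)/(3*(m^4 - 8*m^3 + 24*m^2 - 32*m + 16))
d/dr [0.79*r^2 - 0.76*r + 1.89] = 1.58*r - 0.76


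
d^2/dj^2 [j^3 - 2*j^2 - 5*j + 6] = 6*j - 4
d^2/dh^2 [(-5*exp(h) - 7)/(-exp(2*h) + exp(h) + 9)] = (5*exp(4*h) + 33*exp(3*h) + 249*exp(2*h) + 214*exp(h) + 342)*exp(h)/(exp(6*h) - 3*exp(5*h) - 24*exp(4*h) + 53*exp(3*h) + 216*exp(2*h) - 243*exp(h) - 729)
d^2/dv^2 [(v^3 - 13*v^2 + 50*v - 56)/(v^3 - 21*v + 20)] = 2*(-13*v^3 + 57*v^2 + 33*v + 139)/(v^6 + 12*v^5 + 33*v^4 - 56*v^3 - 165*v^2 + 300*v - 125)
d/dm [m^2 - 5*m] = 2*m - 5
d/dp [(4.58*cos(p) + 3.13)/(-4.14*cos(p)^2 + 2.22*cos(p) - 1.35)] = (-18.9612*cos(p)^2 - 25.9164*cos(p) + 13.1316)*sin(p)/(17.1396*cos(p)^4 - 18.3816*cos(p)^3 + 16.1064*cos(p)^2 - 5.994*cos(p) + 1.8225)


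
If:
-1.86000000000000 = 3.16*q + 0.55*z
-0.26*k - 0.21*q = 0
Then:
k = 0.140579357351509*z + 0.475413826679649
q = -0.174050632911392*z - 0.588607594936709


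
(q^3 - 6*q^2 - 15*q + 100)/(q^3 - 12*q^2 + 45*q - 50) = (q + 4)/(q - 2)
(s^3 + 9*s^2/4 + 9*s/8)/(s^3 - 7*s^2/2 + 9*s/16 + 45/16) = 2*s*(2*s + 3)/(4*s^2 - 17*s + 15)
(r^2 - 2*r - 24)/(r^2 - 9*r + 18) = (r + 4)/(r - 3)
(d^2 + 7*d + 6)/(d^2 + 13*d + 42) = (d + 1)/(d + 7)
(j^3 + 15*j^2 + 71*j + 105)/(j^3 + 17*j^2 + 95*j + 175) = (j + 3)/(j + 5)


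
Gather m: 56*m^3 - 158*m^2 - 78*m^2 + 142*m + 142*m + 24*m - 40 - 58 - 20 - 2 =56*m^3 - 236*m^2 + 308*m - 120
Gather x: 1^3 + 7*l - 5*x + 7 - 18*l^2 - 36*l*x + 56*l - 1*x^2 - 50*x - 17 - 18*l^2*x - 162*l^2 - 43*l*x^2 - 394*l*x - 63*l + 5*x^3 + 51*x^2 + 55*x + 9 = -180*l^2 + 5*x^3 + x^2*(50 - 43*l) + x*(-18*l^2 - 430*l)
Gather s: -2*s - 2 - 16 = -2*s - 18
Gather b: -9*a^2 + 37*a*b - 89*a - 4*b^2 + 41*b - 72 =-9*a^2 - 89*a - 4*b^2 + b*(37*a + 41) - 72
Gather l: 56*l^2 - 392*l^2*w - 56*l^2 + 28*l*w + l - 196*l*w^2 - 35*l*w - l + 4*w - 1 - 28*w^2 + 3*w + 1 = -392*l^2*w + l*(-196*w^2 - 7*w) - 28*w^2 + 7*w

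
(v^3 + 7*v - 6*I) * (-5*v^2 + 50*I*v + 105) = -5*v^5 + 50*I*v^4 + 70*v^3 + 380*I*v^2 + 1035*v - 630*I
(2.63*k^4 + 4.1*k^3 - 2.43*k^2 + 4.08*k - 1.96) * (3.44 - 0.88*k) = -2.3144*k^5 + 5.4392*k^4 + 16.2424*k^3 - 11.9496*k^2 + 15.76*k - 6.7424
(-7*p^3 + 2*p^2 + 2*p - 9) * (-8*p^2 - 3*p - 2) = 56*p^5 + 5*p^4 - 8*p^3 + 62*p^2 + 23*p + 18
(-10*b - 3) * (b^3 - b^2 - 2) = -10*b^4 + 7*b^3 + 3*b^2 + 20*b + 6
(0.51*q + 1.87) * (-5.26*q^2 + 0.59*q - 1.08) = -2.6826*q^3 - 9.5353*q^2 + 0.5525*q - 2.0196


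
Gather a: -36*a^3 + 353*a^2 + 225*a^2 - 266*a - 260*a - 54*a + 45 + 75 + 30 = -36*a^3 + 578*a^2 - 580*a + 150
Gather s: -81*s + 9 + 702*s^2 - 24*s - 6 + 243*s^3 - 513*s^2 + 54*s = 243*s^3 + 189*s^2 - 51*s + 3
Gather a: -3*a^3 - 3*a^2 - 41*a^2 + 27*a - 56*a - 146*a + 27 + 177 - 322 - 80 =-3*a^3 - 44*a^2 - 175*a - 198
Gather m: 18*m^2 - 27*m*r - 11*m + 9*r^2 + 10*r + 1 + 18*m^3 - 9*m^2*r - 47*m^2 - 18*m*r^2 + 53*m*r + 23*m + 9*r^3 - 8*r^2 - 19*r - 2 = 18*m^3 + m^2*(-9*r - 29) + m*(-18*r^2 + 26*r + 12) + 9*r^3 + r^2 - 9*r - 1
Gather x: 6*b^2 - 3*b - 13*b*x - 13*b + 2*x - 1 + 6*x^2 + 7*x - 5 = 6*b^2 - 16*b + 6*x^2 + x*(9 - 13*b) - 6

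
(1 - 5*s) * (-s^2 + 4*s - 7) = 5*s^3 - 21*s^2 + 39*s - 7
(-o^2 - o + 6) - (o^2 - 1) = -2*o^2 - o + 7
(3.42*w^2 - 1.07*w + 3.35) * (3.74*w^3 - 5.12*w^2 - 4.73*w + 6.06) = 12.7908*w^5 - 21.5122*w^4 + 1.8308*w^3 + 8.6343*w^2 - 22.3297*w + 20.301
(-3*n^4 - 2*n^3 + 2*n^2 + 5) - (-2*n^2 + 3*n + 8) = -3*n^4 - 2*n^3 + 4*n^2 - 3*n - 3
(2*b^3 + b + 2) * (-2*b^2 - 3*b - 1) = -4*b^5 - 6*b^4 - 4*b^3 - 7*b^2 - 7*b - 2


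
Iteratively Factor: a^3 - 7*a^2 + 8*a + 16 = (a + 1)*(a^2 - 8*a + 16) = (a - 4)*(a + 1)*(a - 4)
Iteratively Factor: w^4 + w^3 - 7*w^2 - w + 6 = (w + 1)*(w^3 - 7*w + 6) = (w + 1)*(w + 3)*(w^2 - 3*w + 2) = (w - 1)*(w + 1)*(w + 3)*(w - 2)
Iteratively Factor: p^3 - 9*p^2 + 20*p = (p - 4)*(p^2 - 5*p) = p*(p - 4)*(p - 5)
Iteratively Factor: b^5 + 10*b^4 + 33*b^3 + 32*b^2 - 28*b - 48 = (b + 2)*(b^4 + 8*b^3 + 17*b^2 - 2*b - 24) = (b + 2)*(b + 4)*(b^3 + 4*b^2 + b - 6) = (b + 2)*(b + 3)*(b + 4)*(b^2 + b - 2) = (b - 1)*(b + 2)*(b + 3)*(b + 4)*(b + 2)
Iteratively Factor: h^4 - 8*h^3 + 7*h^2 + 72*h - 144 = (h - 3)*(h^3 - 5*h^2 - 8*h + 48) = (h - 4)*(h - 3)*(h^2 - h - 12) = (h - 4)^2*(h - 3)*(h + 3)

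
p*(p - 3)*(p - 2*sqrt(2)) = p^3 - 3*p^2 - 2*sqrt(2)*p^2 + 6*sqrt(2)*p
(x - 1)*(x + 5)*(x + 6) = x^3 + 10*x^2 + 19*x - 30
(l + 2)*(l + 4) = l^2 + 6*l + 8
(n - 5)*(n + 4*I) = n^2 - 5*n + 4*I*n - 20*I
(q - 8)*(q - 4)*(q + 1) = q^3 - 11*q^2 + 20*q + 32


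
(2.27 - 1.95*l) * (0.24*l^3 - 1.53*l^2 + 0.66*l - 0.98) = -0.468*l^4 + 3.5283*l^3 - 4.7601*l^2 + 3.4092*l - 2.2246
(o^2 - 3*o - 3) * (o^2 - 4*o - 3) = o^4 - 7*o^3 + 6*o^2 + 21*o + 9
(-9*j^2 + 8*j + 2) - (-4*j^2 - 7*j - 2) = -5*j^2 + 15*j + 4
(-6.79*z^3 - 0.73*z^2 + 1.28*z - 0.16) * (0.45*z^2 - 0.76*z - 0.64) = -3.0555*z^5 + 4.8319*z^4 + 5.4764*z^3 - 0.5776*z^2 - 0.6976*z + 0.1024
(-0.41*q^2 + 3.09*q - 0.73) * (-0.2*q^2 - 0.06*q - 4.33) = 0.082*q^4 - 0.5934*q^3 + 1.7359*q^2 - 13.3359*q + 3.1609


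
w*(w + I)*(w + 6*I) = w^3 + 7*I*w^2 - 6*w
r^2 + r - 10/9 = (r - 2/3)*(r + 5/3)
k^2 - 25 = (k - 5)*(k + 5)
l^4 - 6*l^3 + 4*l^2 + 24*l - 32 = (l - 4)*(l - 2)^2*(l + 2)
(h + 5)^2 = h^2 + 10*h + 25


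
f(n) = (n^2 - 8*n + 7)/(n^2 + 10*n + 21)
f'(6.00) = 0.04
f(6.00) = -0.04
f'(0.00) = -0.54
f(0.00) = 0.33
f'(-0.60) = -1.05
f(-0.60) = 0.79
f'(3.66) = 0.02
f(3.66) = -0.13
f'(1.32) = -0.13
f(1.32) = -0.05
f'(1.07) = -0.17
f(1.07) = -0.01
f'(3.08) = 0.01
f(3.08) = -0.13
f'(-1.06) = -1.86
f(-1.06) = 1.44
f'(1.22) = -0.15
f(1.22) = -0.04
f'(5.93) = 0.04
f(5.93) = -0.05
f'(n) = (-2*n - 10)*(n^2 - 8*n + 7)/(n^2 + 10*n + 21)^2 + (2*n - 8)/(n^2 + 10*n + 21) = 2*(9*n^2 + 14*n - 119)/(n^4 + 20*n^3 + 142*n^2 + 420*n + 441)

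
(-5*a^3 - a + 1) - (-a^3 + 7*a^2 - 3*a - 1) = -4*a^3 - 7*a^2 + 2*a + 2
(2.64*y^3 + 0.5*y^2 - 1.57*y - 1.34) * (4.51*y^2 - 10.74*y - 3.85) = 11.9064*y^5 - 26.0986*y^4 - 22.6147*y^3 + 8.8934*y^2 + 20.4361*y + 5.159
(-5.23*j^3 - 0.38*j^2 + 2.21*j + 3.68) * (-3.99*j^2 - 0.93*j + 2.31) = 20.8677*j^5 + 6.3801*j^4 - 20.5458*j^3 - 17.6163*j^2 + 1.6827*j + 8.5008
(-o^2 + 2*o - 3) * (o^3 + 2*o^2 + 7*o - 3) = -o^5 - 6*o^3 + 11*o^2 - 27*o + 9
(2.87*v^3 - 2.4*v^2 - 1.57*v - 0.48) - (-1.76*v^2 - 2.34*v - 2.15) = 2.87*v^3 - 0.64*v^2 + 0.77*v + 1.67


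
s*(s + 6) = s^2 + 6*s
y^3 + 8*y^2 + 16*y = y*(y + 4)^2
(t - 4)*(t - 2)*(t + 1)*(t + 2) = t^4 - 3*t^3 - 8*t^2 + 12*t + 16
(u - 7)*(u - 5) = u^2 - 12*u + 35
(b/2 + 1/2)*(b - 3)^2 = b^3/2 - 5*b^2/2 + 3*b/2 + 9/2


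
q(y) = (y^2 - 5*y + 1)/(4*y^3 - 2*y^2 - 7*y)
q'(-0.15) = 5.71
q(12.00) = 0.01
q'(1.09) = 0.99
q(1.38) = 1.35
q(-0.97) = 5.40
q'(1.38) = 5.48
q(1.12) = 0.71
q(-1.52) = -1.36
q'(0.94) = 0.60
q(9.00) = 0.01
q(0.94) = 0.56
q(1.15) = 0.74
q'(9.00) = 0.00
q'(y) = (2*y - 5)/(4*y^3 - 2*y^2 - 7*y) + (-12*y^2 + 4*y + 7)*(y^2 - 5*y + 1)/(4*y^3 - 2*y^2 - 7*y)^2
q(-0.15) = 1.79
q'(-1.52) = -3.54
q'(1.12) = 1.12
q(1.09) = 0.68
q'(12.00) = 0.00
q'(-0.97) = -40.61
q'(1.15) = 1.27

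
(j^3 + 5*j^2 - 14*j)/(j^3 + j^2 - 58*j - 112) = j*(j - 2)/(j^2 - 6*j - 16)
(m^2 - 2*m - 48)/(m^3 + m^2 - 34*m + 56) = (m^2 - 2*m - 48)/(m^3 + m^2 - 34*m + 56)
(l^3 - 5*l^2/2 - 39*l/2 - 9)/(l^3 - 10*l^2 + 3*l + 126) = (l + 1/2)/(l - 7)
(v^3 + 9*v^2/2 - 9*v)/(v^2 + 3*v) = (v^2 + 9*v/2 - 9)/(v + 3)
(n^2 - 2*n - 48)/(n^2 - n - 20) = (-n^2 + 2*n + 48)/(-n^2 + n + 20)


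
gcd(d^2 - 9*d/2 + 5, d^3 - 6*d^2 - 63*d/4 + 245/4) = d - 5/2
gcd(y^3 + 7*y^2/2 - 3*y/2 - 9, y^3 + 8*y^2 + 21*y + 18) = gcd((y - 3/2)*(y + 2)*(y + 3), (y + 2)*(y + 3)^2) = y^2 + 5*y + 6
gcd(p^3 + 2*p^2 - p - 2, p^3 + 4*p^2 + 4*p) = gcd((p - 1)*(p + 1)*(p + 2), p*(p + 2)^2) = p + 2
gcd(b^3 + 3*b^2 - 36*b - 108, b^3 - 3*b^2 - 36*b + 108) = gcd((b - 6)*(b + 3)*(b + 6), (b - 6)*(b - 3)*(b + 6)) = b^2 - 36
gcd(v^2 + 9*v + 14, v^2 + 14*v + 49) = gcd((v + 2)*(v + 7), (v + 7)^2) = v + 7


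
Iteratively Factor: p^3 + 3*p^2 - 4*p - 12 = (p + 2)*(p^2 + p - 6) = (p + 2)*(p + 3)*(p - 2)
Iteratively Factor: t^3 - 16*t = (t - 4)*(t^2 + 4*t) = t*(t - 4)*(t + 4)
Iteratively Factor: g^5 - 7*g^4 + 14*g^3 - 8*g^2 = (g)*(g^4 - 7*g^3 + 14*g^2 - 8*g) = g^2*(g^3 - 7*g^2 + 14*g - 8) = g^2*(g - 1)*(g^2 - 6*g + 8) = g^2*(g - 2)*(g - 1)*(g - 4)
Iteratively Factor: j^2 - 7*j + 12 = (j - 4)*(j - 3)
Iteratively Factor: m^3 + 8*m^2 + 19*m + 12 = (m + 3)*(m^2 + 5*m + 4) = (m + 1)*(m + 3)*(m + 4)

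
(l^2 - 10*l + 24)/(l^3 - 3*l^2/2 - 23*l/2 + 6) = 2*(l - 6)/(2*l^2 + 5*l - 3)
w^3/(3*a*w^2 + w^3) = w/(3*a + w)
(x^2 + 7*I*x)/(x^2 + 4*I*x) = (x + 7*I)/(x + 4*I)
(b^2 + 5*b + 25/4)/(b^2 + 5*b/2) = (b + 5/2)/b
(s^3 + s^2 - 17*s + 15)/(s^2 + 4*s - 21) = (s^2 + 4*s - 5)/(s + 7)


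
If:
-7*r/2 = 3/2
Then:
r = -3/7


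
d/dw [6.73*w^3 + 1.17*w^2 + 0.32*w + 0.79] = 20.19*w^2 + 2.34*w + 0.32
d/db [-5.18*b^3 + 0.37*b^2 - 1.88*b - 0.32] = -15.54*b^2 + 0.74*b - 1.88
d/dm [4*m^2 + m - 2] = 8*m + 1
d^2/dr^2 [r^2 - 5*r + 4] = 2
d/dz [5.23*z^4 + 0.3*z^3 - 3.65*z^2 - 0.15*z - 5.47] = 20.92*z^3 + 0.9*z^2 - 7.3*z - 0.15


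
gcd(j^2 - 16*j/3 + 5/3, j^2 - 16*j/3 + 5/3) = j^2 - 16*j/3 + 5/3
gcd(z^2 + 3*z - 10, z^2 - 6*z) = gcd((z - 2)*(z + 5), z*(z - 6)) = 1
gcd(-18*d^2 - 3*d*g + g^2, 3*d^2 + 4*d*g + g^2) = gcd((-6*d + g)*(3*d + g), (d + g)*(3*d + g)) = 3*d + g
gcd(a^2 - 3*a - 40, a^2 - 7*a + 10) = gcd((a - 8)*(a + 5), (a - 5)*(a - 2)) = 1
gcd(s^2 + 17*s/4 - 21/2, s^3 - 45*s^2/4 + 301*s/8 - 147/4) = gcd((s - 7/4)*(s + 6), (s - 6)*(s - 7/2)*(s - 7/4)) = s - 7/4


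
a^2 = a^2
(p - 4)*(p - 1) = p^2 - 5*p + 4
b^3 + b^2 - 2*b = b*(b - 1)*(b + 2)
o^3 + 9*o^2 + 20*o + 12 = (o + 1)*(o + 2)*(o + 6)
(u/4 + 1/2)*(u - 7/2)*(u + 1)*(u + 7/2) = u^4/4 + 3*u^3/4 - 41*u^2/16 - 147*u/16 - 49/8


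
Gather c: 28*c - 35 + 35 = 28*c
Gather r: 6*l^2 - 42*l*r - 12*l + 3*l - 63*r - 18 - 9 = 6*l^2 - 9*l + r*(-42*l - 63) - 27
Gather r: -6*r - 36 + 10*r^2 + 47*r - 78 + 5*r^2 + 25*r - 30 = 15*r^2 + 66*r - 144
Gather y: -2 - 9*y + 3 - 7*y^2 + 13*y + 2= -7*y^2 + 4*y + 3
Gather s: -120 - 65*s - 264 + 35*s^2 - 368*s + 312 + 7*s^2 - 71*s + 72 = 42*s^2 - 504*s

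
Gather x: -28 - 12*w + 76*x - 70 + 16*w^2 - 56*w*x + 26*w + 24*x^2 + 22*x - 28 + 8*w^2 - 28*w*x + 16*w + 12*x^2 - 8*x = 24*w^2 + 30*w + 36*x^2 + x*(90 - 84*w) - 126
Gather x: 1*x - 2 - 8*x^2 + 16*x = -8*x^2 + 17*x - 2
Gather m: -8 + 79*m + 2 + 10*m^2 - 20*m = 10*m^2 + 59*m - 6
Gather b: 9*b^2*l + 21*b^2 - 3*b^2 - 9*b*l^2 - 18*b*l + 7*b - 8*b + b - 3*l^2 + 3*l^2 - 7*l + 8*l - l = b^2*(9*l + 18) + b*(-9*l^2 - 18*l)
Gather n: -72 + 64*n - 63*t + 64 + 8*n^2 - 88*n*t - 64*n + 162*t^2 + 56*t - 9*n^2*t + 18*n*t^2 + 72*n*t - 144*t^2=n^2*(8 - 9*t) + n*(18*t^2 - 16*t) + 18*t^2 - 7*t - 8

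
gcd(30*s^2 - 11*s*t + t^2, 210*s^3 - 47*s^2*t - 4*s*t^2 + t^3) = 30*s^2 - 11*s*t + t^2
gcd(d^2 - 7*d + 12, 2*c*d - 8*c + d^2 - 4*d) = d - 4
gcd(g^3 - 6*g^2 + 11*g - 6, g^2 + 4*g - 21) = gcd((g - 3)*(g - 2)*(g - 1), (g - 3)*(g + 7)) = g - 3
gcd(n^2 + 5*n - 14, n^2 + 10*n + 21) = n + 7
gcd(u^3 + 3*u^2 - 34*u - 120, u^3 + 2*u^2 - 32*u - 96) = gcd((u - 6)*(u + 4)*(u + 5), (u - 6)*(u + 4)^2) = u^2 - 2*u - 24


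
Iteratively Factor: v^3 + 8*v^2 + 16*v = (v + 4)*(v^2 + 4*v) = v*(v + 4)*(v + 4)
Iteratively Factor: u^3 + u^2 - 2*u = (u)*(u^2 + u - 2) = u*(u + 2)*(u - 1)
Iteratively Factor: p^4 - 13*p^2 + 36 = (p - 2)*(p^3 + 2*p^2 - 9*p - 18) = (p - 2)*(p + 3)*(p^2 - p - 6) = (p - 2)*(p + 2)*(p + 3)*(p - 3)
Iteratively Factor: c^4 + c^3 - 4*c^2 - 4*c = (c - 2)*(c^3 + 3*c^2 + 2*c) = (c - 2)*(c + 1)*(c^2 + 2*c) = (c - 2)*(c + 1)*(c + 2)*(c)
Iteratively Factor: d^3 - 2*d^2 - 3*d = (d + 1)*(d^2 - 3*d) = (d - 3)*(d + 1)*(d)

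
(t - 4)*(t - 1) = t^2 - 5*t + 4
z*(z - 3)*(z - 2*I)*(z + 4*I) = z^4 - 3*z^3 + 2*I*z^3 + 8*z^2 - 6*I*z^2 - 24*z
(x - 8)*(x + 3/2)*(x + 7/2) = x^3 - 3*x^2 - 139*x/4 - 42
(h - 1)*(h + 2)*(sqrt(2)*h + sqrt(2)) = sqrt(2)*h^3 + 2*sqrt(2)*h^2 - sqrt(2)*h - 2*sqrt(2)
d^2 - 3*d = d*(d - 3)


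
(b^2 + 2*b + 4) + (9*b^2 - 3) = 10*b^2 + 2*b + 1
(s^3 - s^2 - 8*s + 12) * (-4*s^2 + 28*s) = -4*s^5 + 32*s^4 + 4*s^3 - 272*s^2 + 336*s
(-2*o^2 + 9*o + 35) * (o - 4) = -2*o^3 + 17*o^2 - o - 140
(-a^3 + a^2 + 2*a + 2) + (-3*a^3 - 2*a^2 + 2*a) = -4*a^3 - a^2 + 4*a + 2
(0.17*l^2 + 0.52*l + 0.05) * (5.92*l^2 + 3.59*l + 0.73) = 1.0064*l^4 + 3.6887*l^3 + 2.2869*l^2 + 0.5591*l + 0.0365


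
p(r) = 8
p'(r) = 0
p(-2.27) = 8.00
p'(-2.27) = 0.00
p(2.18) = 8.00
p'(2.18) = 0.00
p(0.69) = 8.00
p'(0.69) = 0.00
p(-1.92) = 8.00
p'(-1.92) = 0.00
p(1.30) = 8.00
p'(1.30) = 0.00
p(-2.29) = 8.00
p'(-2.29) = 0.00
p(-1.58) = 8.00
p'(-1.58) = 0.00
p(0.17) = 8.00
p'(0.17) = 0.00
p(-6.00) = 8.00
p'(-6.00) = 0.00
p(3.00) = 8.00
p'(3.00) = 0.00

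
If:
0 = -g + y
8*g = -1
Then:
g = -1/8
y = -1/8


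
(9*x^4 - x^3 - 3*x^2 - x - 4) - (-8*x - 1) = 9*x^4 - x^3 - 3*x^2 + 7*x - 3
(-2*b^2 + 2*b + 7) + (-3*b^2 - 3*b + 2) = -5*b^2 - b + 9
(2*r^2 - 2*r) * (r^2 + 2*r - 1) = 2*r^4 + 2*r^3 - 6*r^2 + 2*r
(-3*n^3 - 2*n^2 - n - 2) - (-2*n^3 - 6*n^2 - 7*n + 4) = -n^3 + 4*n^2 + 6*n - 6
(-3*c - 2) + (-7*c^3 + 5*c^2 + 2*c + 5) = -7*c^3 + 5*c^2 - c + 3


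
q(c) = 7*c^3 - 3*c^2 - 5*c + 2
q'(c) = 21*c^2 - 6*c - 5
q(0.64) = -0.59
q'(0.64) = -0.24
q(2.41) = 70.51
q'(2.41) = 102.51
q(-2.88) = -175.70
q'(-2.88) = 186.46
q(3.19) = 182.75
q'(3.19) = 189.56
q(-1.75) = -35.95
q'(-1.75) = 69.81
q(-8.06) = -3817.84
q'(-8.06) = 1407.60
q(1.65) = 17.03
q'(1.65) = 42.27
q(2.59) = 90.54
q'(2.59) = 120.33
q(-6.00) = -1588.00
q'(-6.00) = 787.00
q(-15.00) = -24223.00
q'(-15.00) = 4810.00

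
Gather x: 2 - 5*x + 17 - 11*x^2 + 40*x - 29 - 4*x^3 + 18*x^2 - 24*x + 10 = -4*x^3 + 7*x^2 + 11*x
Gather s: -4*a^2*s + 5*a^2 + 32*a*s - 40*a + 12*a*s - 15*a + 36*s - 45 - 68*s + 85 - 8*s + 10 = 5*a^2 - 55*a + s*(-4*a^2 + 44*a - 40) + 50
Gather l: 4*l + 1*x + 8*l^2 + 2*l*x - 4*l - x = 8*l^2 + 2*l*x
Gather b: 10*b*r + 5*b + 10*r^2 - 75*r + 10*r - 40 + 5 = b*(10*r + 5) + 10*r^2 - 65*r - 35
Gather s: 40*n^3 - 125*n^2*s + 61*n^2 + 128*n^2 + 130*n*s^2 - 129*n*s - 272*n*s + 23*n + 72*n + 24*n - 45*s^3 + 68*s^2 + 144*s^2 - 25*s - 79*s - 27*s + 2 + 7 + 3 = 40*n^3 + 189*n^2 + 119*n - 45*s^3 + s^2*(130*n + 212) + s*(-125*n^2 - 401*n - 131) + 12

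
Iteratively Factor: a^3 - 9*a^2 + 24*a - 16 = (a - 4)*(a^2 - 5*a + 4) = (a - 4)^2*(a - 1)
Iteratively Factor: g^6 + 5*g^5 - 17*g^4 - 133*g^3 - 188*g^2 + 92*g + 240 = (g + 2)*(g^5 + 3*g^4 - 23*g^3 - 87*g^2 - 14*g + 120) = (g + 2)*(g + 4)*(g^4 - g^3 - 19*g^2 - 11*g + 30) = (g - 5)*(g + 2)*(g + 4)*(g^3 + 4*g^2 + g - 6) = (g - 5)*(g - 1)*(g + 2)*(g + 4)*(g^2 + 5*g + 6) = (g - 5)*(g - 1)*(g + 2)*(g + 3)*(g + 4)*(g + 2)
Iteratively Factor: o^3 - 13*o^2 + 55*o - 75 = (o - 3)*(o^2 - 10*o + 25) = (o - 5)*(o - 3)*(o - 5)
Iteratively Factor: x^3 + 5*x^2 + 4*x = (x + 1)*(x^2 + 4*x) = (x + 1)*(x + 4)*(x)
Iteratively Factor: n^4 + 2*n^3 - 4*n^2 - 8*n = (n - 2)*(n^3 + 4*n^2 + 4*n) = (n - 2)*(n + 2)*(n^2 + 2*n) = (n - 2)*(n + 2)^2*(n)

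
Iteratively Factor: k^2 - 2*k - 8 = (k + 2)*(k - 4)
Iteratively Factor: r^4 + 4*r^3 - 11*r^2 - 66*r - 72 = (r + 3)*(r^3 + r^2 - 14*r - 24) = (r + 3)^2*(r^2 - 2*r - 8) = (r - 4)*(r + 3)^2*(r + 2)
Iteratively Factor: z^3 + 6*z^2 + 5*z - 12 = (z + 3)*(z^2 + 3*z - 4) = (z - 1)*(z + 3)*(z + 4)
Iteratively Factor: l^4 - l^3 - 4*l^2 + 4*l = (l + 2)*(l^3 - 3*l^2 + 2*l) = (l - 2)*(l + 2)*(l^2 - l) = (l - 2)*(l - 1)*(l + 2)*(l)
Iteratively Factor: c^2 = (c)*(c)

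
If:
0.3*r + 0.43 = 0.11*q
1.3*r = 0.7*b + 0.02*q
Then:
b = 1.77922077922078*r - 0.111688311688312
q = 2.72727272727273*r + 3.90909090909091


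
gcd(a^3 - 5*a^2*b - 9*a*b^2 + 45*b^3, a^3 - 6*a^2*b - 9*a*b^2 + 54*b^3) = a^2 - 9*b^2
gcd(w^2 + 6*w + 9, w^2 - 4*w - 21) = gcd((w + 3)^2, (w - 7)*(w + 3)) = w + 3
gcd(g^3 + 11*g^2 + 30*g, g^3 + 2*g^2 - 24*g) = g^2 + 6*g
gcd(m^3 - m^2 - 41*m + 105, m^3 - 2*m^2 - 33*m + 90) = m^2 - 8*m + 15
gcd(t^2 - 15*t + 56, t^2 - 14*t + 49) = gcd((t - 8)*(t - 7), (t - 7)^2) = t - 7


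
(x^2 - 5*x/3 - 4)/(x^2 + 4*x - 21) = (x + 4/3)/(x + 7)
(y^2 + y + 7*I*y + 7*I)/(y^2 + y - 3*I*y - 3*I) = (y + 7*I)/(y - 3*I)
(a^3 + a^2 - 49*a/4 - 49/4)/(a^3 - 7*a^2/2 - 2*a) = (-4*a^3 - 4*a^2 + 49*a + 49)/(2*a*(-2*a^2 + 7*a + 4))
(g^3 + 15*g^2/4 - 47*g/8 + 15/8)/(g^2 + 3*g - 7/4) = (4*g^2 + 17*g - 15)/(2*(2*g + 7))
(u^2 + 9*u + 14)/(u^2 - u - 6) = (u + 7)/(u - 3)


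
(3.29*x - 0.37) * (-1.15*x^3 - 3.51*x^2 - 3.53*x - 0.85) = -3.7835*x^4 - 11.1224*x^3 - 10.315*x^2 - 1.4904*x + 0.3145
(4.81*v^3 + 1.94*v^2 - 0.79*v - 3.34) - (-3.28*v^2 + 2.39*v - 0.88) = 4.81*v^3 + 5.22*v^2 - 3.18*v - 2.46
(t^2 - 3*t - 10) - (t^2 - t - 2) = -2*t - 8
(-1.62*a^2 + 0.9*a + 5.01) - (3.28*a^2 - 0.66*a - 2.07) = -4.9*a^2 + 1.56*a + 7.08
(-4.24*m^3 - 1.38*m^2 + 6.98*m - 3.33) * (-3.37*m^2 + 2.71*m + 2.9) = 14.2888*m^5 - 6.8398*m^4 - 39.5584*m^3 + 26.1359*m^2 + 11.2177*m - 9.657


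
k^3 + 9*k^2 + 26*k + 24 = (k + 2)*(k + 3)*(k + 4)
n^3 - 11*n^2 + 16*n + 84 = (n - 7)*(n - 6)*(n + 2)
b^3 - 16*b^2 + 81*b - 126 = (b - 7)*(b - 6)*(b - 3)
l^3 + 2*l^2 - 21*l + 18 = (l - 3)*(l - 1)*(l + 6)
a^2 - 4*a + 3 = (a - 3)*(a - 1)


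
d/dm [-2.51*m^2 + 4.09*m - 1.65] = 4.09 - 5.02*m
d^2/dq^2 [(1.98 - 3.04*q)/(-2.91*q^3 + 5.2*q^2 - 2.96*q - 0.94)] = (154.458144*q^5 - 477.209736*q^4 + 591.414272*q^3 - 523.35216*q^2 + 304.510632*q - 70.969408)/(24.642171*q^9 - 132.10236*q^8 + 311.255928*q^7 - 385.472278*q^6 + 231.259488*q^5 - 11.847456*q^4 - 53.162716*q^3 + 10.923552*q^2 + 7.846368*q + 0.830584)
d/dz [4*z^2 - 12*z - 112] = 8*z - 12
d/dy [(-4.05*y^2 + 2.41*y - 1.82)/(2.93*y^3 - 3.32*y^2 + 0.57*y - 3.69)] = (11.8665*y^4 - 14.1226*y^3 + 21.6905*y^2 + 17.8042*y - 7.8555)/(8.5849*y^6 - 19.4552*y^5 + 14.3626*y^4 - 25.4082*y^3 + 24.8265*y^2 - 4.2066*y + 13.6161)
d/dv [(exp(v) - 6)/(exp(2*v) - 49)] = (-2*(exp(v) - 6)*exp(v) + exp(2*v) - 49)*exp(v)/(exp(2*v) - 49)^2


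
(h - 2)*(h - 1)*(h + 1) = h^3 - 2*h^2 - h + 2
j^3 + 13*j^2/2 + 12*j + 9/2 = (j + 1/2)*(j + 3)^2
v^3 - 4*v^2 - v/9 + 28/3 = (v - 3)*(v - 7/3)*(v + 4/3)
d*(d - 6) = d^2 - 6*d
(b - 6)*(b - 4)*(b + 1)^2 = b^4 - 8*b^3 + 5*b^2 + 38*b + 24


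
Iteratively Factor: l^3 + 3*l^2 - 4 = (l + 2)*(l^2 + l - 2) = (l + 2)^2*(l - 1)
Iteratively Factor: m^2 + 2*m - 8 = (m - 2)*(m + 4)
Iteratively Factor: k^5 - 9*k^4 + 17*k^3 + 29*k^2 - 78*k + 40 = (k - 4)*(k^4 - 5*k^3 - 3*k^2 + 17*k - 10) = (k - 4)*(k - 1)*(k^3 - 4*k^2 - 7*k + 10) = (k - 5)*(k - 4)*(k - 1)*(k^2 + k - 2) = (k - 5)*(k - 4)*(k - 1)*(k + 2)*(k - 1)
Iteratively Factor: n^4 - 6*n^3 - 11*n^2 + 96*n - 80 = (n - 4)*(n^3 - 2*n^2 - 19*n + 20) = (n - 4)*(n + 4)*(n^2 - 6*n + 5) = (n - 5)*(n - 4)*(n + 4)*(n - 1)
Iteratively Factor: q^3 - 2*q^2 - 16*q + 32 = (q - 4)*(q^2 + 2*q - 8) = (q - 4)*(q + 4)*(q - 2)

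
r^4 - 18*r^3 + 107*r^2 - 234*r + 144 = (r - 8)*(r - 6)*(r - 3)*(r - 1)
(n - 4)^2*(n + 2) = n^3 - 6*n^2 + 32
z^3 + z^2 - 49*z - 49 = (z - 7)*(z + 1)*(z + 7)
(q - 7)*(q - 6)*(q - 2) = q^3 - 15*q^2 + 68*q - 84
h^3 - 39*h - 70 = (h - 7)*(h + 2)*(h + 5)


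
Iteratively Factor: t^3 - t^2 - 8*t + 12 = (t - 2)*(t^2 + t - 6) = (t - 2)^2*(t + 3)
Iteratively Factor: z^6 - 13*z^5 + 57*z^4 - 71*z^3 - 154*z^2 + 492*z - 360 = (z - 5)*(z^5 - 8*z^4 + 17*z^3 + 14*z^2 - 84*z + 72) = (z - 5)*(z - 3)*(z^4 - 5*z^3 + 2*z^2 + 20*z - 24) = (z - 5)*(z - 3)^2*(z^3 - 2*z^2 - 4*z + 8) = (z - 5)*(z - 3)^2*(z + 2)*(z^2 - 4*z + 4) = (z - 5)*(z - 3)^2*(z - 2)*(z + 2)*(z - 2)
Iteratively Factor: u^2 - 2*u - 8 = (u - 4)*(u + 2)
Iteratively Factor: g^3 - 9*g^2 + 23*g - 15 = (g - 5)*(g^2 - 4*g + 3) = (g - 5)*(g - 1)*(g - 3)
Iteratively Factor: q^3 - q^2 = (q)*(q^2 - q) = q*(q - 1)*(q)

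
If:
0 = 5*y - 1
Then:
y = 1/5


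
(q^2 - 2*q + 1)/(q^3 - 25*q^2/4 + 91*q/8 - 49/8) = 8*(q - 1)/(8*q^2 - 42*q + 49)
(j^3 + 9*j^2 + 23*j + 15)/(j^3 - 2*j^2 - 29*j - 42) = (j^2 + 6*j + 5)/(j^2 - 5*j - 14)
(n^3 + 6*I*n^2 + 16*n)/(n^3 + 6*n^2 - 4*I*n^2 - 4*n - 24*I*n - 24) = n*(n + 8*I)/(n^2 + 2*n*(3 - I) - 12*I)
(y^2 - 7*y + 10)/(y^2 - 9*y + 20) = (y - 2)/(y - 4)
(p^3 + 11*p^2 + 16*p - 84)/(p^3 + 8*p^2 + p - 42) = (p + 6)/(p + 3)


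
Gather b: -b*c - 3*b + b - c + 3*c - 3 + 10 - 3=b*(-c - 2) + 2*c + 4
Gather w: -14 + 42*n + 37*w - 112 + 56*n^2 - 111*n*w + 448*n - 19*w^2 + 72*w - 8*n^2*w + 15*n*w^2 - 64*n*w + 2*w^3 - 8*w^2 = 56*n^2 + 490*n + 2*w^3 + w^2*(15*n - 27) + w*(-8*n^2 - 175*n + 109) - 126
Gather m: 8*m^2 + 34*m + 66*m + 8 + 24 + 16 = 8*m^2 + 100*m + 48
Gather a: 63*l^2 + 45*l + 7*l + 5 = 63*l^2 + 52*l + 5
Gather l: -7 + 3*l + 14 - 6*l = 7 - 3*l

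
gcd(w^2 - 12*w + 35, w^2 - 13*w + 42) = w - 7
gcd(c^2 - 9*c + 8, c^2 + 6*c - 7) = c - 1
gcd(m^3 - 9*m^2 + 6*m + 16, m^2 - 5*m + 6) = m - 2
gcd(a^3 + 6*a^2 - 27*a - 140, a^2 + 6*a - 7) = a + 7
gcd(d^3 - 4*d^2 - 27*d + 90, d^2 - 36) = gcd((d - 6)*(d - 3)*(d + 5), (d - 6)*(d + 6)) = d - 6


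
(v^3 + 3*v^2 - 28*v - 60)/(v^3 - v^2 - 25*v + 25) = (v^2 + 8*v + 12)/(v^2 + 4*v - 5)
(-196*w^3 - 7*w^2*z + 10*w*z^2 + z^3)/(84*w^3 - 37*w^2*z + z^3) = (7*w + z)/(-3*w + z)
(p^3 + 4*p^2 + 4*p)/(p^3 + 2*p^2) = (p + 2)/p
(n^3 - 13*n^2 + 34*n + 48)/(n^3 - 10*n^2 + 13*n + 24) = (n - 6)/(n - 3)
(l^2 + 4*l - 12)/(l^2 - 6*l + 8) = (l + 6)/(l - 4)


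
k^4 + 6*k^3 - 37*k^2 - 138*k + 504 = (k - 4)*(k - 3)*(k + 6)*(k + 7)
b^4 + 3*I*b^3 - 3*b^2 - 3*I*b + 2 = (b - 1)*(b + 1)*(b + I)*(b + 2*I)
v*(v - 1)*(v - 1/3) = v^3 - 4*v^2/3 + v/3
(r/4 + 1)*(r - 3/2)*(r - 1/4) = r^3/4 + 9*r^2/16 - 53*r/32 + 3/8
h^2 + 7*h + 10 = (h + 2)*(h + 5)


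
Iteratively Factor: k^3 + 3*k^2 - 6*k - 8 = (k - 2)*(k^2 + 5*k + 4) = (k - 2)*(k + 1)*(k + 4)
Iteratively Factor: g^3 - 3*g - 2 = (g - 2)*(g^2 + 2*g + 1) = (g - 2)*(g + 1)*(g + 1)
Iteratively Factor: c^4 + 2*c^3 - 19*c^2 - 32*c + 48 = (c - 4)*(c^3 + 6*c^2 + 5*c - 12) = (c - 4)*(c - 1)*(c^2 + 7*c + 12) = (c - 4)*(c - 1)*(c + 4)*(c + 3)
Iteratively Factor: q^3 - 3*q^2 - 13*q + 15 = (q - 5)*(q^2 + 2*q - 3) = (q - 5)*(q + 3)*(q - 1)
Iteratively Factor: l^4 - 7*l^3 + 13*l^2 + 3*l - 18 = (l - 3)*(l^3 - 4*l^2 + l + 6) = (l - 3)*(l + 1)*(l^2 - 5*l + 6) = (l - 3)^2*(l + 1)*(l - 2)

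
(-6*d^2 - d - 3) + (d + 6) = 3 - 6*d^2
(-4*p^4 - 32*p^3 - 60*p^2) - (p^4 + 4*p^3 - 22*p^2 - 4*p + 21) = -5*p^4 - 36*p^3 - 38*p^2 + 4*p - 21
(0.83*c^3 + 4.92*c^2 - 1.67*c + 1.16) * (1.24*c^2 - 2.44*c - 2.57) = 1.0292*c^5 + 4.0756*c^4 - 16.2087*c^3 - 7.1312*c^2 + 1.4615*c - 2.9812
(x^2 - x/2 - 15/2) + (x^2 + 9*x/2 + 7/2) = 2*x^2 + 4*x - 4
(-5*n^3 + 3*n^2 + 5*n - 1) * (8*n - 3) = -40*n^4 + 39*n^3 + 31*n^2 - 23*n + 3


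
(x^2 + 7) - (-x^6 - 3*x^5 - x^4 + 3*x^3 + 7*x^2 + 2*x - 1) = x^6 + 3*x^5 + x^4 - 3*x^3 - 6*x^2 - 2*x + 8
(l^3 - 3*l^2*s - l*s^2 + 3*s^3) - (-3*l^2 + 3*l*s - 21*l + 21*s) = l^3 - 3*l^2*s + 3*l^2 - l*s^2 - 3*l*s + 21*l + 3*s^3 - 21*s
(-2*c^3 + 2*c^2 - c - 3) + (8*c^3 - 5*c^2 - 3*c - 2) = 6*c^3 - 3*c^2 - 4*c - 5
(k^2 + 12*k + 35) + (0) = k^2 + 12*k + 35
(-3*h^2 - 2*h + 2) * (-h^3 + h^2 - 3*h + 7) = 3*h^5 - h^4 + 5*h^3 - 13*h^2 - 20*h + 14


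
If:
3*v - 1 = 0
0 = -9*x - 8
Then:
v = 1/3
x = -8/9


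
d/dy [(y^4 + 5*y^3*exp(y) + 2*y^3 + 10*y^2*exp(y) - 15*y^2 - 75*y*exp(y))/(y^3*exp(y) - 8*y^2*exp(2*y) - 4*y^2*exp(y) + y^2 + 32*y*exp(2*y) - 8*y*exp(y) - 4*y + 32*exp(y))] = (-y*(y^3 + 5*y^2*exp(y) + 2*y^2 + 10*y*exp(y) - 15*y - 75*exp(y))*(y^3*exp(y) - 16*y^2*exp(2*y) - y^2*exp(y) + 48*y*exp(2*y) - 16*y*exp(y) + 2*y + 32*exp(2*y) + 24*exp(y) - 4) + (5*y^3*exp(y) + 4*y^3 + 25*y^2*exp(y) + 6*y^2 - 55*y*exp(y) - 30*y - 75*exp(y))*(y^3*exp(y) - 8*y^2*exp(2*y) - 4*y^2*exp(y) + y^2 + 32*y*exp(2*y) - 8*y*exp(y) - 4*y + 32*exp(y)))/(y^3*exp(y) - 8*y^2*exp(2*y) - 4*y^2*exp(y) + y^2 + 32*y*exp(2*y) - 8*y*exp(y) - 4*y + 32*exp(y))^2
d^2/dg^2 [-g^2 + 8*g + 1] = -2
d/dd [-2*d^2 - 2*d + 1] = -4*d - 2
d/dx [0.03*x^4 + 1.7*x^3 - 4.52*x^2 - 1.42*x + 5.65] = 0.12*x^3 + 5.1*x^2 - 9.04*x - 1.42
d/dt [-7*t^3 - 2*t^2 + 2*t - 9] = -21*t^2 - 4*t + 2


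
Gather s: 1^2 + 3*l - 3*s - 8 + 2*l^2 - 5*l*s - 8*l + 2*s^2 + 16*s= 2*l^2 - 5*l + 2*s^2 + s*(13 - 5*l) - 7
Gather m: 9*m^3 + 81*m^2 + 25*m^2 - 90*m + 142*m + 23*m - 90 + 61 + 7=9*m^3 + 106*m^2 + 75*m - 22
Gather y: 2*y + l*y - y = y*(l + 1)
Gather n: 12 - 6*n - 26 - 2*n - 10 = -8*n - 24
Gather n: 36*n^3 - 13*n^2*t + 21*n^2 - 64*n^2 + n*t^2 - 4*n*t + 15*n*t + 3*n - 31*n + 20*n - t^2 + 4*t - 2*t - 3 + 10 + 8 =36*n^3 + n^2*(-13*t - 43) + n*(t^2 + 11*t - 8) - t^2 + 2*t + 15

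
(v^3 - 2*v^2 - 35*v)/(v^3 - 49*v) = (v + 5)/(v + 7)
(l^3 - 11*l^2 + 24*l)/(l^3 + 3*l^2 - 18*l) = (l - 8)/(l + 6)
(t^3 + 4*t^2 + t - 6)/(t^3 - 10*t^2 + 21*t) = (t^3 + 4*t^2 + t - 6)/(t*(t^2 - 10*t + 21))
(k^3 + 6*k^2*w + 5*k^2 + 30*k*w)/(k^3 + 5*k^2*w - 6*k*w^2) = (-k - 5)/(-k + w)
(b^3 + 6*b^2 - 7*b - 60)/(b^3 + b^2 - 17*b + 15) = (b + 4)/(b - 1)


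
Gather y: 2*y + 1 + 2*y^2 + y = 2*y^2 + 3*y + 1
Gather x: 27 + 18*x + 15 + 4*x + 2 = 22*x + 44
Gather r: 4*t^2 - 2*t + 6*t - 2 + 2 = 4*t^2 + 4*t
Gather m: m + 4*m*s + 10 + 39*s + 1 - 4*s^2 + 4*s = m*(4*s + 1) - 4*s^2 + 43*s + 11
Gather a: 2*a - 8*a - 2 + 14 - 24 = -6*a - 12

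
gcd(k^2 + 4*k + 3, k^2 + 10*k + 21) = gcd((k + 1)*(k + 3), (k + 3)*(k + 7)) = k + 3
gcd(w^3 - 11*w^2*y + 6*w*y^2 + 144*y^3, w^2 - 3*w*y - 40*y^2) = -w + 8*y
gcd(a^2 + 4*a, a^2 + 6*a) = a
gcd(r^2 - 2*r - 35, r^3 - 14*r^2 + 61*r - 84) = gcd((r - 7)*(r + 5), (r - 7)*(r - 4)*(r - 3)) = r - 7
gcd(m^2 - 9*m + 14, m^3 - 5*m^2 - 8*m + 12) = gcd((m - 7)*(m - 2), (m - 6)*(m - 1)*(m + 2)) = 1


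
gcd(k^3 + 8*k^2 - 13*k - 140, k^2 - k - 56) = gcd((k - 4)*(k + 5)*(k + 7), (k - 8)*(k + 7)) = k + 7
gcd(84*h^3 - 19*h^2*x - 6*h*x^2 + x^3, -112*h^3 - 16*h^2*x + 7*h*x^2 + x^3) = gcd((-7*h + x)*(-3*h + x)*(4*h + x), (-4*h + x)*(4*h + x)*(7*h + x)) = 4*h + x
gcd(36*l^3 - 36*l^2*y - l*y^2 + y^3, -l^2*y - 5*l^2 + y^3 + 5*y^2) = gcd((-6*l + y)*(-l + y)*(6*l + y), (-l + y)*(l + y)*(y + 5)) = -l + y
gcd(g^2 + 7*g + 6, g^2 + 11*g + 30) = g + 6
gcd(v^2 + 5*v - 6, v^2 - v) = v - 1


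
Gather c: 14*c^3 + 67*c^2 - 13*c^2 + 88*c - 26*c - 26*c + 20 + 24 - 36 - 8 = 14*c^3 + 54*c^2 + 36*c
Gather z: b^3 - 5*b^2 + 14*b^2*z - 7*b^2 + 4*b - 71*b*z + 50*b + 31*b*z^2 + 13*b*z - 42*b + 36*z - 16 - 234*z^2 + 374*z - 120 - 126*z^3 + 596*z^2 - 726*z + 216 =b^3 - 12*b^2 + 12*b - 126*z^3 + z^2*(31*b + 362) + z*(14*b^2 - 58*b - 316) + 80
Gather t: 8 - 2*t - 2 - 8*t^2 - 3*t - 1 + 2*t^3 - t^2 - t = 2*t^3 - 9*t^2 - 6*t + 5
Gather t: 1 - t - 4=-t - 3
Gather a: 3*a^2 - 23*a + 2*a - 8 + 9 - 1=3*a^2 - 21*a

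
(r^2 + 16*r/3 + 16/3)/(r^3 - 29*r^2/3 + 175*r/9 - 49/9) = 3*(3*r^2 + 16*r + 16)/(9*r^3 - 87*r^2 + 175*r - 49)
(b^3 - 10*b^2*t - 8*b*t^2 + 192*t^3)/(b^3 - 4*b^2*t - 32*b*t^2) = (b - 6*t)/b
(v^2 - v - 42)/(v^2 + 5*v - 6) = (v - 7)/(v - 1)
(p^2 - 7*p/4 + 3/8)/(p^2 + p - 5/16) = 2*(2*p - 3)/(4*p + 5)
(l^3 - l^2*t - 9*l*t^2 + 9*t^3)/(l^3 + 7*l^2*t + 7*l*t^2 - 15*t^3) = (l - 3*t)/(l + 5*t)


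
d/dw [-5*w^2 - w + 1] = -10*w - 1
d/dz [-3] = 0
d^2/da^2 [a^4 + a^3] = 6*a*(2*a + 1)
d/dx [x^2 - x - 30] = 2*x - 1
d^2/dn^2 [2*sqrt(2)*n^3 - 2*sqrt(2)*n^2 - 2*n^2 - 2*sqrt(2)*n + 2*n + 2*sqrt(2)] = 12*sqrt(2)*n - 4*sqrt(2) - 4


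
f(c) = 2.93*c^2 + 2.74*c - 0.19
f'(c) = 5.86*c + 2.74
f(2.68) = 28.20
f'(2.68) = 18.44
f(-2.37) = 9.77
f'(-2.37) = -11.15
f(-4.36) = 43.56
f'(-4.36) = -22.81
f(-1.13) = 0.46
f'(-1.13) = -3.88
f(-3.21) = 21.21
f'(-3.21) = -16.07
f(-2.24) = 8.37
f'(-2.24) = -10.39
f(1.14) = 6.74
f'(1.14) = 9.42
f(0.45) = 1.64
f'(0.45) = 5.38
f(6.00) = 121.73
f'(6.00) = 37.90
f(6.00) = 121.73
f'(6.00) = 37.90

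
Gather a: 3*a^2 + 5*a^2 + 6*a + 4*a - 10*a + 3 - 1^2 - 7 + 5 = 8*a^2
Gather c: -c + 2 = 2 - c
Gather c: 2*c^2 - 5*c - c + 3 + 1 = 2*c^2 - 6*c + 4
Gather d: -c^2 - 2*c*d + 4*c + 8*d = -c^2 + 4*c + d*(8 - 2*c)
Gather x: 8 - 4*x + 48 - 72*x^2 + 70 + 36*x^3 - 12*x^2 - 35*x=36*x^3 - 84*x^2 - 39*x + 126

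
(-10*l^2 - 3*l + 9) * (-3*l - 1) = 30*l^3 + 19*l^2 - 24*l - 9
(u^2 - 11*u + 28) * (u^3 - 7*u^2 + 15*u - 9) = u^5 - 18*u^4 + 120*u^3 - 370*u^2 + 519*u - 252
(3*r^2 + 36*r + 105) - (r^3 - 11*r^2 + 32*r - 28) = -r^3 + 14*r^2 + 4*r + 133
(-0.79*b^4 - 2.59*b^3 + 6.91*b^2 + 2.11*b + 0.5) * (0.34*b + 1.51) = -0.2686*b^5 - 2.0735*b^4 - 1.5615*b^3 + 11.1515*b^2 + 3.3561*b + 0.755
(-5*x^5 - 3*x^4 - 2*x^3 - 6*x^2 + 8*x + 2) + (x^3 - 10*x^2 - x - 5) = -5*x^5 - 3*x^4 - x^3 - 16*x^2 + 7*x - 3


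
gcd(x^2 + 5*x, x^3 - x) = x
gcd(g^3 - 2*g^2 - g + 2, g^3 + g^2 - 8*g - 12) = 1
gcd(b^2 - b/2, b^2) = b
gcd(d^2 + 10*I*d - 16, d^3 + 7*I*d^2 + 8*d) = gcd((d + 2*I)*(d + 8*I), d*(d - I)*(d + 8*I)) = d + 8*I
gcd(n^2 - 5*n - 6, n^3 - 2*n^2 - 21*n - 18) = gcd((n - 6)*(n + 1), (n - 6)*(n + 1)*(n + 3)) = n^2 - 5*n - 6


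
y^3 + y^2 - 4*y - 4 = (y - 2)*(y + 1)*(y + 2)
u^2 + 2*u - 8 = (u - 2)*(u + 4)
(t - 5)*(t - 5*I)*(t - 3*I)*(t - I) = t^4 - 5*t^3 - 9*I*t^3 - 23*t^2 + 45*I*t^2 + 115*t + 15*I*t - 75*I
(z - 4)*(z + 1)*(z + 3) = z^3 - 13*z - 12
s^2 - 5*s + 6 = (s - 3)*(s - 2)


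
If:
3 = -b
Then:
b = -3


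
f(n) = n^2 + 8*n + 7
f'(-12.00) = -16.00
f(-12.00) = 55.00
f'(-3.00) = 2.00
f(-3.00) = -8.00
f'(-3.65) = 0.70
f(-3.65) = -8.88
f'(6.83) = 21.66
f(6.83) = 108.29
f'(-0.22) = 7.56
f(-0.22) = 5.29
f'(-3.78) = 0.44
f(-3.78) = -8.95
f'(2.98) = 13.96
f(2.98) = 39.72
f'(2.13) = 12.26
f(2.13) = 28.58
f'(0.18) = 8.36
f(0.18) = 8.47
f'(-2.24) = 3.52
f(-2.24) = -5.90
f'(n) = 2*n + 8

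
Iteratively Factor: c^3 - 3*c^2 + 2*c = (c - 2)*(c^2 - c) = c*(c - 2)*(c - 1)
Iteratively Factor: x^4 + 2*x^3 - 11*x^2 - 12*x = (x)*(x^3 + 2*x^2 - 11*x - 12) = x*(x - 3)*(x^2 + 5*x + 4) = x*(x - 3)*(x + 4)*(x + 1)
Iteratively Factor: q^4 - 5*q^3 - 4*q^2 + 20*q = (q - 2)*(q^3 - 3*q^2 - 10*q) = (q - 2)*(q + 2)*(q^2 - 5*q) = q*(q - 2)*(q + 2)*(q - 5)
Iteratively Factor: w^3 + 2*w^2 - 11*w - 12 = (w - 3)*(w^2 + 5*w + 4) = (w - 3)*(w + 1)*(w + 4)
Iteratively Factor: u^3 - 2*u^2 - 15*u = (u)*(u^2 - 2*u - 15) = u*(u + 3)*(u - 5)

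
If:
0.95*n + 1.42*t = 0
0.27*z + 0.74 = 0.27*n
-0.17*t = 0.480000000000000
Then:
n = 4.22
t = -2.82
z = 1.48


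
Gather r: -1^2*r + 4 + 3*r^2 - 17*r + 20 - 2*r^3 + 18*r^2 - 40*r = -2*r^3 + 21*r^2 - 58*r + 24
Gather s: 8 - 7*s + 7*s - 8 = 0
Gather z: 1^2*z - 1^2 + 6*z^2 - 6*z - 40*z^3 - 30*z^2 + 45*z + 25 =-40*z^3 - 24*z^2 + 40*z + 24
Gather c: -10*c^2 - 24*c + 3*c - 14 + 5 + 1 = -10*c^2 - 21*c - 8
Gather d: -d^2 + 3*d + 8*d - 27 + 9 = -d^2 + 11*d - 18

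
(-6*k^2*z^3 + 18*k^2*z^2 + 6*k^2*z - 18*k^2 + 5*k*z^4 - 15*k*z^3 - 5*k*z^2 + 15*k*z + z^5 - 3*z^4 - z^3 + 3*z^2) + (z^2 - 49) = -6*k^2*z^3 + 18*k^2*z^2 + 6*k^2*z - 18*k^2 + 5*k*z^4 - 15*k*z^3 - 5*k*z^2 + 15*k*z + z^5 - 3*z^4 - z^3 + 4*z^2 - 49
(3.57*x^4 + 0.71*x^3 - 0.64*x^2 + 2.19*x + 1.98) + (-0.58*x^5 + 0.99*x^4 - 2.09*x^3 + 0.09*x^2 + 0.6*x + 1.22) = -0.58*x^5 + 4.56*x^4 - 1.38*x^3 - 0.55*x^2 + 2.79*x + 3.2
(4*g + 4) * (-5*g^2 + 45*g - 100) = -20*g^3 + 160*g^2 - 220*g - 400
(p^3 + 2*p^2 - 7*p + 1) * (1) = p^3 + 2*p^2 - 7*p + 1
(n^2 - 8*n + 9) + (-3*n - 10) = n^2 - 11*n - 1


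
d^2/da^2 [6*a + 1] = 0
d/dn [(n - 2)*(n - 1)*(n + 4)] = 3*n^2 + 2*n - 10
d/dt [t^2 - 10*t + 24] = 2*t - 10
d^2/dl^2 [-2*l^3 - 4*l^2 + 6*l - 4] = -12*l - 8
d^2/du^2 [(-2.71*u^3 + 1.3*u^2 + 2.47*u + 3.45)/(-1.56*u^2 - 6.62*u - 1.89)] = (1.4210854715202e-13*u^4 + 236.376656*u^3 + 176.063868*u^2 - 111.995406*u - 229.523568)/(3.796416*u^6 + 48.331296*u^5 + 218.896704*u^4 + 407.227976*u^3 + 265.201776*u^2 + 70.941906*u + 6.751269)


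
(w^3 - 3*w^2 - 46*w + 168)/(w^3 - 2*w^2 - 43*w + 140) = (w - 6)/(w - 5)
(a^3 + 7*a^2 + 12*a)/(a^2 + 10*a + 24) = a*(a + 3)/(a + 6)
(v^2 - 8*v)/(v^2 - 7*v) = (v - 8)/(v - 7)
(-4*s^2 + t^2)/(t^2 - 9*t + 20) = (-4*s^2 + t^2)/(t^2 - 9*t + 20)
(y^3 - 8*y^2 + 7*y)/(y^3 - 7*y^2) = (y - 1)/y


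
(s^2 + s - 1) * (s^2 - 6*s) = s^4 - 5*s^3 - 7*s^2 + 6*s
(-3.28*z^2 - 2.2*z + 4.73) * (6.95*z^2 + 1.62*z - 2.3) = -22.796*z^4 - 20.6036*z^3 + 36.8535*z^2 + 12.7226*z - 10.879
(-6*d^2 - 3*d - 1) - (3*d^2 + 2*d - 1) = -9*d^2 - 5*d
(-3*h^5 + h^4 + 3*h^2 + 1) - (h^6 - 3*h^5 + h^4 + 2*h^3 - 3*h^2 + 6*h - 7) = -h^6 - 2*h^3 + 6*h^2 - 6*h + 8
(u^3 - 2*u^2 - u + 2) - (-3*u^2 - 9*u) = u^3 + u^2 + 8*u + 2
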